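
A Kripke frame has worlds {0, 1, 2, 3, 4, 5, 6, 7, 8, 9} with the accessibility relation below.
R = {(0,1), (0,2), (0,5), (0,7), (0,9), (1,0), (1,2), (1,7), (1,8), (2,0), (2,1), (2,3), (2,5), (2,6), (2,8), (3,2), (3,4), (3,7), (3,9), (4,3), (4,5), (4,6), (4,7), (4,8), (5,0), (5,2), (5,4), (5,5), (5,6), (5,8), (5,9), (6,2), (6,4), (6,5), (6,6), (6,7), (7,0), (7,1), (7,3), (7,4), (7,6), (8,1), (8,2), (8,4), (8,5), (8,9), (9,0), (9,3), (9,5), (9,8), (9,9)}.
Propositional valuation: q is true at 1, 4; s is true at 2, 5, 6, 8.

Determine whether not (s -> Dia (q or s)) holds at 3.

Recall that Dia ψ holds at a world iff ψ holds at some accessible world.
At 3: s -> Dia (q or s) is true, so not (s -> Dia (q or s)) is false.
  At 3: s is false, Dia (q or s) is true, so s -> Dia (q or s) is true.
    At 3: Dia (q or s) requires q or s at some successor in {2, 4, 7, 9}.
      q or s holds at 2, so Dia (q or s) is true at 3.

No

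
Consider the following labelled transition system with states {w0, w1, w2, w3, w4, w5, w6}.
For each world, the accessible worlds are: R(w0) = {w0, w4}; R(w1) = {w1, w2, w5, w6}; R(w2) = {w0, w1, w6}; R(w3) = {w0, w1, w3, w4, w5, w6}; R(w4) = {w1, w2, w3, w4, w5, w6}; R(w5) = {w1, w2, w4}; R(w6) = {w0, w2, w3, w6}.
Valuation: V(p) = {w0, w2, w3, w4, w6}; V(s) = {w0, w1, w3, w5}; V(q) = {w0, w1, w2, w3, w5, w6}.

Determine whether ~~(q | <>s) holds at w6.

At w6: ~(q | <>s) is false, so ~~(q | <>s) is true.
  At w6: q | <>s is true, so ~(q | <>s) is false.
    At w6: q is true, <>s is true, so q | <>s is true.
      At w6: <>s requires s at some successor in {w0, w2, w3, w6}.
        s holds at w0, so <>s is true at w6.

Yes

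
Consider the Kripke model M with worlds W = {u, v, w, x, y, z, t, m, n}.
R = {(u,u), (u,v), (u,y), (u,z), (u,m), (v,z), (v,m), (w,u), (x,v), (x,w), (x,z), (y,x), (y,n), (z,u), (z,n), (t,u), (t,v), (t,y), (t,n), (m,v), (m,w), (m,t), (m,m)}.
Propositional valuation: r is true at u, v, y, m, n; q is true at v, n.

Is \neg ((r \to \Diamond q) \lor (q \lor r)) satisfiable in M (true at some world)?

Recall that \Diamond ψ holds at a world iff ψ holds at some accessible world.
Let φ = \neg ((r \to \Diamond q) \lor (q \lor r)). Evaluate φ at each world:
  u (successors {u, v, y, z, m}): φ is false.
  v (successors {z, m}): φ is false.
  w (successors {u}): φ is false.
  x (successors {v, w, z}): φ is false.
  y (successors {x, n}): φ is false.
  z (successors {u, n}): φ is false.
  t (successors {u, v, y, n}): φ is false.
  m (successors {v, w, t, m}): φ is false.
  n (successors ∅): φ is false.
For instance, at w:
  At w: (r \to \Diamond q) \lor (q \lor r) is true, so \neg ((r \to \Diamond q) \lor (q \lor r)) is false.
    At w: r \to \Diamond q is true, q \lor r is false, so (r \to \Diamond q) \lor (q \lor r) is true.
      At w: r is false, \Diamond q is false, so r \to \Diamond q is true.

No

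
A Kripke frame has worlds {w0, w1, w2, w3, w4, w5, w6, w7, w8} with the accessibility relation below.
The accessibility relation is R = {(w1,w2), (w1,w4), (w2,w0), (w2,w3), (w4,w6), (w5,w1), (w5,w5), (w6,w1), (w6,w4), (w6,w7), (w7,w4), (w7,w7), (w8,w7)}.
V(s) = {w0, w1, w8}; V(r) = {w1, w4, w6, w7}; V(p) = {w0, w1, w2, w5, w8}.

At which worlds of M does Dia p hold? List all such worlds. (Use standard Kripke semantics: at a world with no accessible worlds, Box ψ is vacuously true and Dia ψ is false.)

w1, w2, w5, w6

Recall that Dia ψ holds at a world iff ψ holds at some accessible world.
Let φ = Dia p. Evaluate φ at each world:
  w0 (successors ∅): φ is false.
  w1 (successors {w2, w4}): φ is true.
  w2 (successors {w0, w3}): φ is true.
  w3 (successors ∅): φ is false.
  w4 (successors {w6}): φ is false.
  w5 (successors {w1, w5}): φ is true.
  w6 (successors {w1, w4, w7}): φ is true.
  w7 (successors {w4, w7}): φ is false.
  w8 (successors {w7}): φ is false.
For instance, at w1:
  At w1: Dia p requires p at some successor in {w2, w4}.
    p holds at w2, so Dia p is true at w1.
Satisfying worlds: {w1, w2, w5, w6}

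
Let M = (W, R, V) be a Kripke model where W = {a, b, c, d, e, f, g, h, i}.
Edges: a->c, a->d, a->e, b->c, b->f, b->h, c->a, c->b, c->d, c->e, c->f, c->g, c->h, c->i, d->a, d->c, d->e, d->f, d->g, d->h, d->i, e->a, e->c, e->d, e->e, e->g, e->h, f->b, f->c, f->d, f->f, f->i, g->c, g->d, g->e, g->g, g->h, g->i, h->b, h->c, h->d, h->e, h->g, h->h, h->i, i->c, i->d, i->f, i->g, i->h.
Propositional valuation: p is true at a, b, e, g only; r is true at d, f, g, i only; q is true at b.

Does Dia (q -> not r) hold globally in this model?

Recall that Dia ψ holds at a world iff ψ holds at some accessible world.
Let φ = Dia (q -> not r). Evaluate φ at each world:
  a (successors {c, d, e}): φ is true.
  b (successors {c, f, h}): φ is true.
  c (successors {a, b, d, e, f, g, h, i}): φ is true.
  d (successors {a, c, e, f, g, h, i}): φ is true.
  e (successors {a, c, d, e, g, h}): φ is true.
  f (successors {b, c, d, f, i}): φ is true.
  g (successors {c, d, e, g, h, i}): φ is true.
  h (successors {b, c, d, e, g, h, i}): φ is true.
  i (successors {c, d, f, g, h}): φ is true.
For instance, at b:
  At b: Dia (q -> not r) requires q -> not r at some successor in {c, f, h}.
    q -> not r holds at c, so Dia (q -> not r) is true at b.

Yes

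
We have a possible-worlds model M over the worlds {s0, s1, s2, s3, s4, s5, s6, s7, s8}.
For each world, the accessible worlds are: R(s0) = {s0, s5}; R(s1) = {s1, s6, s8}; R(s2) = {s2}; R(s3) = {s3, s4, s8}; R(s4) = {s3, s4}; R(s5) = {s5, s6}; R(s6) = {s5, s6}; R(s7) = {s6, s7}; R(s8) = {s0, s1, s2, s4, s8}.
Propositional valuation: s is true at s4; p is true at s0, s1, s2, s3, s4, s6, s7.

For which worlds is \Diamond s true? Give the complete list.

Recall that \Diamond ψ holds at a world iff ψ holds at some accessible world.
Let φ = \Diamond s. Evaluate φ at each world:
  s0 (successors {s0, s5}): φ is false.
  s1 (successors {s1, s6, s8}): φ is false.
  s2 (successors {s2}): φ is false.
  s3 (successors {s3, s4, s8}): φ is true.
  s4 (successors {s3, s4}): φ is true.
  s5 (successors {s5, s6}): φ is false.
  s6 (successors {s5, s6}): φ is false.
  s7 (successors {s6, s7}): φ is false.
  s8 (successors {s0, s1, s2, s4, s8}): φ is true.
For instance, at s2:
  At s2: \Diamond s requires s at some successor in {s2}.
    At s2: s is false.
  So \Diamond s is false at s2.
Satisfying worlds: {s3, s4, s8}

s3, s4, s8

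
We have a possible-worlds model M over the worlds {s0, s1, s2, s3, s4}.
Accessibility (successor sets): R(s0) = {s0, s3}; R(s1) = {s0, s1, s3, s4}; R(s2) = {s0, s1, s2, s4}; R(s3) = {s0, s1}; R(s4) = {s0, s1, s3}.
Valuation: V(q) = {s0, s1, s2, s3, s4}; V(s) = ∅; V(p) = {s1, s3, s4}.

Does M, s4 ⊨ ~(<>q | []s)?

No

At s4: <>q | []s is true, so ~(<>q | []s) is false.
  At s4: <>q is true, []s is false, so <>q | []s is true.
    At s4: <>q requires q at some successor in {s0, s1, s3}.
      q holds at s0, so <>q is true at s4.
    At s4: []s requires s at every successor {s0, s1, s3}.
      s fails at s0, so []s is false at s4.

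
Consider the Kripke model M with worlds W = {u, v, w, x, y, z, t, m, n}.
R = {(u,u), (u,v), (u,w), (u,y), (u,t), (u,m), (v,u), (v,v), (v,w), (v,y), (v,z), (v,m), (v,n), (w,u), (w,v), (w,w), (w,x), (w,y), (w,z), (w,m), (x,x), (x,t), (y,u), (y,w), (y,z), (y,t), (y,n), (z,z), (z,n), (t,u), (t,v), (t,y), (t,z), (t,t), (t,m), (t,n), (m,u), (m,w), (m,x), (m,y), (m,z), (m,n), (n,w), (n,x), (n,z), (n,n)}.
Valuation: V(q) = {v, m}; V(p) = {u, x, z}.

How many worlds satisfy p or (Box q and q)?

Let φ = p or (Box q and q). Evaluate φ at each world:
  u (successors {u, v, w, y, t, m}): φ is true.
  v (successors {u, v, w, y, z, m, n}): φ is false.
  w (successors {u, v, w, x, y, z, m}): φ is false.
  x (successors {x, t}): φ is true.
  y (successors {u, w, z, t, n}): φ is false.
  z (successors {z, n}): φ is true.
  t (successors {u, v, y, z, t, m, n}): φ is false.
  m (successors {u, w, x, y, z, n}): φ is false.
  n (successors {w, x, z, n}): φ is false.
For instance, at u:
  At u: p is true, Box q and q is false, so p or (Box q and q) is true.
    At u: Box q is false, q is false, so Box q and q is false.
      At u: Box q requires q at every successor {u, v, w, y, t, m}.
        q fails at u, so Box q is false at u.
Satisfying worlds: {u, x, z}

3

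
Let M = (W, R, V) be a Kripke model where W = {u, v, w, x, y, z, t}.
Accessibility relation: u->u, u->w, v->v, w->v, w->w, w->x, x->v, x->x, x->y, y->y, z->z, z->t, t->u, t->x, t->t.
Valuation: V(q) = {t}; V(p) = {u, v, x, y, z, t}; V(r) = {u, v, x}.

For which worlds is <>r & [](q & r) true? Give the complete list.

none

Let φ = <>r & [](q & r). Evaluate φ at each world:
  u (successors {u, w}): φ is false.
  v (successors {v}): φ is false.
  w (successors {v, w, x}): φ is false.
  x (successors {v, x, y}): φ is false.
  y (successors {y}): φ is false.
  z (successors {z, t}): φ is false.
  t (successors {u, x, t}): φ is false.
For instance, at x:
  At x: <>r is true, [](q & r) is false, so <>r & [](q & r) is false.
    At x: <>r requires r at some successor in {v, x, y}.
      r holds at v, so <>r is true at x.
    At x: [](q & r) requires q & r at every successor {v, x, y}.
      q & r fails at v, so [](q & r) is false at x.
Satisfying worlds: none.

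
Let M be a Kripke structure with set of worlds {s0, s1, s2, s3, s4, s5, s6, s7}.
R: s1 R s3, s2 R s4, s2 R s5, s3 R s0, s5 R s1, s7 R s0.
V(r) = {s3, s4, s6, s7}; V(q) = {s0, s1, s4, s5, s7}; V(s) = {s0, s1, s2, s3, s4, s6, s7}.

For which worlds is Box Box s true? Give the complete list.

Recall that Box ψ holds at a world iff ψ holds at every accessible world, and Dia ψ holds iff ψ holds at some accessible world.
Let φ = Box Box s. Evaluate φ at each world:
  s0 (successors ∅): φ is true.
  s1 (successors {s3}): φ is true.
  s2 (successors {s4, s5}): φ is true.
  s3 (successors {s0}): φ is true.
  s4 (successors ∅): φ is true.
  s5 (successors {s1}): φ is true.
  s6 (successors ∅): φ is true.
  s7 (successors {s0}): φ is true.
For instance, at s2:
  At s2: Box Box s requires Box s at every successor {s4, s5}.
      At s4: no accessible worlds, so Box s holds vacuously.
      At s5: Box s requires s at every successor {s1}.
        At s1: s is true.
      So Box s is true at s5.
  So Box Box s is true at s2.
Satisfying worlds: {s0, s1, s2, s3, s4, s5, s6, s7}

s0, s1, s2, s3, s4, s5, s6, s7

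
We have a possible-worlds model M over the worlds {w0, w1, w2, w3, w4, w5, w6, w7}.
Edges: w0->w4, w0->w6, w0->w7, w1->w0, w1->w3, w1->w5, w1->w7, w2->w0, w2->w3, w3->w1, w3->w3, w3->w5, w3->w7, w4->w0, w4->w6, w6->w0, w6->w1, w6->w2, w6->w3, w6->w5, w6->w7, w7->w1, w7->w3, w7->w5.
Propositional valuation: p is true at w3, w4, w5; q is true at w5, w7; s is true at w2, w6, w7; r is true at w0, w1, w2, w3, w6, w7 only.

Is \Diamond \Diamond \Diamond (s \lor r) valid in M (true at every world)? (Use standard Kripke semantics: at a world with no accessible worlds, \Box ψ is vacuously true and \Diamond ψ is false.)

Let φ = \Diamond \Diamond \Diamond (s \lor r). Evaluate φ at each world:
  w0 (successors {w4, w6, w7}): φ is true.
  w1 (successors {w0, w3, w5, w7}): φ is true.
  w2 (successors {w0, w3}): φ is true.
  w3 (successors {w1, w3, w5, w7}): φ is true.
  w4 (successors {w0, w6}): φ is true.
  w5 (successors ∅): φ is false.
  w6 (successors {w0, w1, w2, w3, w5, w7}): φ is true.
  w7 (successors {w1, w3, w5}): φ is true.
Detail at w5 (counterexample):
  At w5: no accessible worlds, so \Diamond \Diamond \Diamond (s \lor r) is false.

No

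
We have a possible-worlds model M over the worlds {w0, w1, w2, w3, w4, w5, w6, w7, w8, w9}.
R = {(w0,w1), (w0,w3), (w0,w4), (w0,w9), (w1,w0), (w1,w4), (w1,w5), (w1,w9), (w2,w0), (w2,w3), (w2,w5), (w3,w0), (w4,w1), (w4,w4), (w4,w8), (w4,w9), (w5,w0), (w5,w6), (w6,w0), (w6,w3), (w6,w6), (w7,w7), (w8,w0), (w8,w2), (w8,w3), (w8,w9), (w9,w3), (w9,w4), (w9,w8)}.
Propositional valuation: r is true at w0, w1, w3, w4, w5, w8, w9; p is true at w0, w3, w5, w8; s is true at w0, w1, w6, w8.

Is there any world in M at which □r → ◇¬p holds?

Yes

Let φ = □r → ◇¬p. Evaluate φ at each world:
  w0 (successors {w1, w3, w4, w9}): φ is true.
  w1 (successors {w0, w4, w5, w9}): φ is true.
  w2 (successors {w0, w3, w5}): φ is false.
  w3 (successors {w0}): φ is false.
  w4 (successors {w1, w4, w8, w9}): φ is true.
  w5 (successors {w0, w6}): φ is true.
  w6 (successors {w0, w3, w6}): φ is true.
  w7 (successors {w7}): φ is true.
  w8 (successors {w0, w2, w3, w9}): φ is true.
  w9 (successors {w3, w4, w8}): φ is true.
Detail at w0 (witness):
  At w0: □r is true, ◇¬p is true, so □r → ◇¬p is true.
    At w0: □r requires r at every successor {w1, w3, w4, w9}.
      At w1: r is true.
      At w3: r is true.
      At w4: r is true.
      At w9: r is true.
    So □r is true at w0.
    At w0: ◇¬p requires ¬p at some successor in {w1, w3, w4, w9}.
      ¬p holds at w1, so ◇¬p is true at w0.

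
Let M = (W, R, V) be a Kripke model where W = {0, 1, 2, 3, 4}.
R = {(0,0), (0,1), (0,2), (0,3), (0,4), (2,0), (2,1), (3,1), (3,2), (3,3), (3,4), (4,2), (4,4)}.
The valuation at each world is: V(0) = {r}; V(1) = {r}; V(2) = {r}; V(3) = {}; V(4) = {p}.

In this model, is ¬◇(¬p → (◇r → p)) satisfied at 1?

Recall that ◇ψ holds at a world iff ψ holds at some accessible world.
At 1: ◇(¬p → (◇r → p)) is false, so ¬◇(¬p → (◇r → p)) is true.
  At 1: no accessible worlds, so ◇(¬p → (◇r → p)) is false.

Yes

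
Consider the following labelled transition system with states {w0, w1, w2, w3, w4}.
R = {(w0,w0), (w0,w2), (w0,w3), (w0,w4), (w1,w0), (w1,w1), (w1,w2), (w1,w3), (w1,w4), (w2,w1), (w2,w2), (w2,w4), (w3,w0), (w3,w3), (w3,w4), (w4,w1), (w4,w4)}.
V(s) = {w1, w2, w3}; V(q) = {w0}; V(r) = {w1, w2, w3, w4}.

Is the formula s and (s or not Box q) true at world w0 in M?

No

At w0: s is false, s or not Box q is true, so s and (s or not Box q) is false.
  At w0: s is false, not Box q is true, so s or not Box q is true.
    At w0: Box q is false, so not Box q is true.
      At w0: Box q requires q at every successor {w0, w2, w3, w4}.
        q fails at w2, so Box q is false at w0.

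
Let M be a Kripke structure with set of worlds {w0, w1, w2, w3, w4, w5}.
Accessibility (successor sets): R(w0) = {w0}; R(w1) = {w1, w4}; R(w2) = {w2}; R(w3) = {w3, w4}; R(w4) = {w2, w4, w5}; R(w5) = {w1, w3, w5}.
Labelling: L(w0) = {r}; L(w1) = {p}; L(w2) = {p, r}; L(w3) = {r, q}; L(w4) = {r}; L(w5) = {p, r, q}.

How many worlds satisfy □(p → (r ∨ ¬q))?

Let φ = □(p → (r ∨ ¬q)). Evaluate φ at each world:
  w0 (successors {w0}): φ is true.
  w1 (successors {w1, w4}): φ is true.
  w2 (successors {w2}): φ is true.
  w3 (successors {w3, w4}): φ is true.
  w4 (successors {w2, w4, w5}): φ is true.
  w5 (successors {w1, w3, w5}): φ is true.
For instance, at w2:
  At w2: □(p → (r ∨ ¬q)) requires p → (r ∨ ¬q) at every successor {w2}.
    At w2: p → (r ∨ ¬q) is true.
  So □(p → (r ∨ ¬q)) is true at w2.
Satisfying worlds: {w0, w1, w2, w3, w4, w5}

6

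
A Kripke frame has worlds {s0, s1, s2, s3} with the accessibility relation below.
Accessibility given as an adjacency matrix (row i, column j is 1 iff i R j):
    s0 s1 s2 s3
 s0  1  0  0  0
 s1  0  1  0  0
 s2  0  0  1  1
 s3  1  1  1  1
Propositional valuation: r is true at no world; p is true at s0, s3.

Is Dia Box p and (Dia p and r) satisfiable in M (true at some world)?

Let φ = Dia Box p and (Dia p and r). Evaluate φ at each world:
  s0 (successors {s0}): φ is false.
  s1 (successors {s1}): φ is false.
  s2 (successors {s2, s3}): φ is false.
  s3 (successors {s0, s1, s2, s3}): φ is false.
For instance, at s3:
  At s3: Dia Box p is true, Dia p and r is false, so Dia Box p and (Dia p and r) is false.
    At s3: Dia Box p requires Box p at some successor in {s0, s1, s2, s3}.
      Box p holds at s0, so Dia Box p is true at s3.
    At s3: Dia p is true, r is false, so Dia p and r is false.
      At s3: Dia p requires p at some successor in {s0, s1, s2, s3}.
        p holds at s0, so Dia p is true at s3.

No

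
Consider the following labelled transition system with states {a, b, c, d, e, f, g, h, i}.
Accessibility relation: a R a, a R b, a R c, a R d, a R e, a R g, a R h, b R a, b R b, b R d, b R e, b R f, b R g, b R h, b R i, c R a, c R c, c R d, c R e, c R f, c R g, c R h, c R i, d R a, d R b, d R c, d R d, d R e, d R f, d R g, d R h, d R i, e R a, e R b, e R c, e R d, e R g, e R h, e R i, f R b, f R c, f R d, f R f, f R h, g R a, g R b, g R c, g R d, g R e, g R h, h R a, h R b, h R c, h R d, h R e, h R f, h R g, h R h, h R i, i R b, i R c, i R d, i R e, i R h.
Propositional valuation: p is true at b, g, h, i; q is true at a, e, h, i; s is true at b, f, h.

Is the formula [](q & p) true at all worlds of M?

No

Let φ = [](q & p). Evaluate φ at each world:
  a (successors {a, b, c, d, e, g, h}): φ is false.
  b (successors {a, b, d, e, f, g, h, i}): φ is false.
  c (successors {a, c, d, e, f, g, h, i}): φ is false.
  d (successors {a, b, c, d, e, f, g, h, i}): φ is false.
  e (successors {a, b, c, d, g, h, i}): φ is false.
  f (successors {b, c, d, f, h}): φ is false.
  g (successors {a, b, c, d, e, h}): φ is false.
  h (successors {a, b, c, d, e, f, g, h, i}): φ is false.
  i (successors {b, c, d, e, h}): φ is false.
Detail at a (counterexample):
  At a: [](q & p) requires q & p at every successor {a, b, c, d, e, g, h}.
    q & p fails at a, so [](q & p) is false at a.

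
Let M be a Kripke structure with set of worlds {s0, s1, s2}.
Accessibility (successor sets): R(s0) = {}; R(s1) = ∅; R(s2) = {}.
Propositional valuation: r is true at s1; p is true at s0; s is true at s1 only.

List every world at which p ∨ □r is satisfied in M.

s0, s1, s2

Let φ = p ∨ □r. Evaluate φ at each world:
  s0 (successors ∅): φ is true.
  s1 (successors ∅): φ is true.
  s2 (successors ∅): φ is true.
For instance, at s0:
  At s0: p is true, □r is true, so p ∨ □r is true.
    At s0: no accessible worlds, so □r holds vacuously.
Satisfying worlds: {s0, s1, s2}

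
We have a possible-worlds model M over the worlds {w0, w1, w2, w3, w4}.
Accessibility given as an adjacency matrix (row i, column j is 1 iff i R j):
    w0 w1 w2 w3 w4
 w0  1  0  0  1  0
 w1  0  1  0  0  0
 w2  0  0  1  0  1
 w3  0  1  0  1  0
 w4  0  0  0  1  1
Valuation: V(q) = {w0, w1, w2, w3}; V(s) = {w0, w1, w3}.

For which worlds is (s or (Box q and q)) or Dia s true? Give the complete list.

Let φ = (s or (Box q and q)) or Dia s. Evaluate φ at each world:
  w0 (successors {w0, w3}): φ is true.
  w1 (successors {w1}): φ is true.
  w2 (successors {w2, w4}): φ is false.
  w3 (successors {w1, w3}): φ is true.
  w4 (successors {w3, w4}): φ is true.
For instance, at w0:
  At w0: s or (Box q and q) is true, Dia s is true, so (s or (Box q and q)) or Dia s is true.
    At w0: s is true, Box q and q is true, so s or (Box q and q) is true.
      At w0: Box q is true, q is true, so Box q and q is true.
    At w0: Dia s requires s at some successor in {w0, w3}.
      s holds at w0, so Dia s is true at w0.
Satisfying worlds: {w0, w1, w3, w4}

w0, w1, w3, w4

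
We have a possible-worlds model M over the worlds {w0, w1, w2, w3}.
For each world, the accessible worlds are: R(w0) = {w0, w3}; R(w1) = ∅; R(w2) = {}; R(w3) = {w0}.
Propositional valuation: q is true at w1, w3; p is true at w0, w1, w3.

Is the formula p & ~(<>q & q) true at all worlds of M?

No

Recall that <>ψ holds at a world iff ψ holds at some accessible world.
Let φ = p & ~(<>q & q). Evaluate φ at each world:
  w0 (successors {w0, w3}): φ is true.
  w1 (successors ∅): φ is true.
  w2 (successors ∅): φ is false.
  w3 (successors {w0}): φ is true.
Detail at w2 (counterexample):
  At w2: p is false, ~(<>q & q) is true, so p & ~(<>q & q) is false.
    At w2: <>q & q is false, so ~(<>q & q) is true.
      At w2: <>q is false, q is false, so <>q & q is false.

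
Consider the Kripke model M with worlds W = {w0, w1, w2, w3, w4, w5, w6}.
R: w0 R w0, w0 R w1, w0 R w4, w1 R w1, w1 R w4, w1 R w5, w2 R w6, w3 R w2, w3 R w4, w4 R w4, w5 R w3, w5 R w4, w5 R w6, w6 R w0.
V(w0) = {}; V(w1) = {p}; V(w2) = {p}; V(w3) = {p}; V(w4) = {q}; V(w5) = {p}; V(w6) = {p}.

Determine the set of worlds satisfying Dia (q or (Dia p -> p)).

w0, w1, w2, w3, w4, w5

Let φ = Dia (q or (Dia p -> p)). Evaluate φ at each world:
  w0 (successors {w0, w1, w4}): φ is true.
  w1 (successors {w1, w4, w5}): φ is true.
  w2 (successors {w6}): φ is true.
  w3 (successors {w2, w4}): φ is true.
  w4 (successors {w4}): φ is true.
  w5 (successors {w3, w4, w6}): φ is true.
  w6 (successors {w0}): φ is false.
For instance, at w4:
  At w4: Dia (q or (Dia p -> p)) requires q or (Dia p -> p) at some successor in {w4}.
    q or (Dia p -> p) holds at w4, so Dia (q or (Dia p -> p)) is true at w4.
      At w4: q is true, Dia p -> p is true, so q or (Dia p -> p) is true.
Satisfying worlds: {w0, w1, w2, w3, w4, w5}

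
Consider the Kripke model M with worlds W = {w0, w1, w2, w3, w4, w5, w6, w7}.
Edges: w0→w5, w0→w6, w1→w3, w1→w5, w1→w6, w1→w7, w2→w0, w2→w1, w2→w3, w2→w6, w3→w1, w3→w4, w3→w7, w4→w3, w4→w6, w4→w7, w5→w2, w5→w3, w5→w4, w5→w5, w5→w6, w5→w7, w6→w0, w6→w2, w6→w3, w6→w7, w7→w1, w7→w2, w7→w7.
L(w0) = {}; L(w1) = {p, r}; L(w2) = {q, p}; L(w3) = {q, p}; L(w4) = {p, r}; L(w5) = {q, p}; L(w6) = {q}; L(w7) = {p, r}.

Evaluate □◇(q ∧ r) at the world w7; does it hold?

No

At w7: □◇(q ∧ r) requires ◇(q ∧ r) at every successor {w1, w2, w7}.
  ◇(q ∧ r) fails at w1, so □◇(q ∧ r) is false at w7.
    At w1: ◇(q ∧ r) requires q ∧ r at some successor in {w3, w5, w6, w7}.
      At w3: q ∧ r is false.
      At w5: q ∧ r is false.
      At w6: q ∧ r is false.
      At w7: q ∧ r is false.
    So ◇(q ∧ r) is false at w1.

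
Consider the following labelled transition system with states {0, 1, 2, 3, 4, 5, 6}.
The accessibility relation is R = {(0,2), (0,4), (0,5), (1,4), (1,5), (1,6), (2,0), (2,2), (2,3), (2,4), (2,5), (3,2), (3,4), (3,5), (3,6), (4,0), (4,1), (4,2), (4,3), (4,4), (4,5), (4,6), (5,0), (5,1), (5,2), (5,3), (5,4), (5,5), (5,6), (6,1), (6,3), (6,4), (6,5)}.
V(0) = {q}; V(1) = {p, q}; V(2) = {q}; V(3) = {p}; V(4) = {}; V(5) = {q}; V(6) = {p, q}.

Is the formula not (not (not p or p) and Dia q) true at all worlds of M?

Let φ = not (not (not p or p) and Dia q). Evaluate φ at each world:
  0 (successors {2, 4, 5}): φ is true.
  1 (successors {4, 5, 6}): φ is true.
  2 (successors {0, 2, 3, 4, 5}): φ is true.
  3 (successors {2, 4, 5, 6}): φ is true.
  4 (successors {0, 1, 2, 3, 4, 5, 6}): φ is true.
  5 (successors {0, 1, 2, 3, 4, 5, 6}): φ is true.
  6 (successors {1, 3, 4, 5}): φ is true.
For instance, at 4:
  At 4: not (not p or p) and Dia q is false, so not (not (not p or p) and Dia q) is true.
    At 4: not (not p or p) is false, Dia q is true, so not (not p or p) and Dia q is false.
      At 4: Dia q requires q at some successor in {0, 1, 2, 3, 4, 5, 6}.
        q holds at 0, so Dia q is true at 4.

Yes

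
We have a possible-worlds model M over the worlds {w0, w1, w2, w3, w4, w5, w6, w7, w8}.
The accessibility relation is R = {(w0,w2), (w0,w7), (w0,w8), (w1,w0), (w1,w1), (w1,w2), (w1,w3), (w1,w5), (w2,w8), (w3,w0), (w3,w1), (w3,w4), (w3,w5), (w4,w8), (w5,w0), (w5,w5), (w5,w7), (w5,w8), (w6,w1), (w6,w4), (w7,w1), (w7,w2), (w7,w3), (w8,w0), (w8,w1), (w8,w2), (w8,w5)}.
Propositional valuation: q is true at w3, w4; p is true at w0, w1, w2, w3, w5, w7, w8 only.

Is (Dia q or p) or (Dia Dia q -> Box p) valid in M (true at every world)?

Yes

Let φ = (Dia q or p) or (Dia Dia q -> Box p). Evaluate φ at each world:
  w0 (successors {w2, w7, w8}): φ is true.
  w1 (successors {w0, w1, w2, w3, w5}): φ is true.
  w2 (successors {w8}): φ is true.
  w3 (successors {w0, w1, w4, w5}): φ is true.
  w4 (successors {w8}): φ is true.
  w5 (successors {w0, w5, w7, w8}): φ is true.
  w6 (successors {w1, w4}): φ is true.
  w7 (successors {w1, w2, w3}): φ is true.
  w8 (successors {w0, w1, w2, w5}): φ is true.
For instance, at w7:
  At w7: Dia q or p is true, Dia Dia q -> Box p is true, so (Dia q or p) or (Dia Dia q -> Box p) is true.
    At w7: Dia q is true, p is true, so Dia q or p is true.
      At w7: Dia q requires q at some successor in {w1, w2, w3}.
        q holds at w3, so Dia q is true at w7.
    At w7: Dia Dia q is true, Box p is true, so Dia Dia q -> Box p is true.
      At w7: Dia Dia q requires Dia q at some successor in {w1, w2, w3}.
        Dia q holds at w1, so Dia Dia q is true at w7.
      At w7: Box p requires p at every successor {w1, w2, w3}.
        At w1: p is true.
        At w2: p is true.
        At w3: p is true.
      So Box p is true at w7.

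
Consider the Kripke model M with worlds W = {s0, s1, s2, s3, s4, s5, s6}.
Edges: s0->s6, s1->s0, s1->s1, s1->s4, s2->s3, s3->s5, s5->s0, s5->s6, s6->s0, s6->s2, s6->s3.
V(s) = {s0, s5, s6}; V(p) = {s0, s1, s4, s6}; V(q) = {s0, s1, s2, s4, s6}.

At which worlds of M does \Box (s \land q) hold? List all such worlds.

s0, s4, s5

Let φ = \Box (s \land q). Evaluate φ at each world:
  s0 (successors {s6}): φ is true.
  s1 (successors {s0, s1, s4}): φ is false.
  s2 (successors {s3}): φ is false.
  s3 (successors {s5}): φ is false.
  s4 (successors ∅): φ is true.
  s5 (successors {s0, s6}): φ is true.
  s6 (successors {s0, s2, s3}): φ is false.
For instance, at s5:
  At s5: \Box (s \land q) requires s \land q at every successor {s0, s6}.
    At s0: s \land q is true.
    At s6: s \land q is true.
  So \Box (s \land q) is true at s5.
Satisfying worlds: {s0, s4, s5}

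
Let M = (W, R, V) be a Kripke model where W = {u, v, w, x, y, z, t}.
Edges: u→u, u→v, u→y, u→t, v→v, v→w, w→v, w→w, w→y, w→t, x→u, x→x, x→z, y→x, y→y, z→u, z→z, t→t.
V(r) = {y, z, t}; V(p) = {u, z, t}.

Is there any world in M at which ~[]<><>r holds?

Let φ = ~[]<><>r. Evaluate φ at each world:
  u (successors {u, v, y, t}): φ is false.
  v (successors {v, w}): φ is false.
  w (successors {v, w, y, t}): φ is false.
  x (successors {u, x, z}): φ is false.
  y (successors {x, y}): φ is false.
  z (successors {u, z}): φ is false.
  t (successors {t}): φ is false.
For instance, at y:
  At y: []<><>r is true, so ~[]<><>r is false.
    At y: []<><>r requires <><>r at every successor {x, y}.
      At x: <><>r is true.
      At y: <><>r is true.
    So []<><>r is true at y.

No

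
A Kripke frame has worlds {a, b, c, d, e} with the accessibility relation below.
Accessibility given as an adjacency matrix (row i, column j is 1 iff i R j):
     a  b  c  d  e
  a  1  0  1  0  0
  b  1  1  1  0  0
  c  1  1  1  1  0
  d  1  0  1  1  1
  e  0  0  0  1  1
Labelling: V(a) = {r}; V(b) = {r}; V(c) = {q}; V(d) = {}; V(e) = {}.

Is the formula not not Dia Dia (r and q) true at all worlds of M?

No

Recall that Dia ψ holds at a world iff ψ holds at some accessible world.
Let φ = not not Dia Dia (r and q). Evaluate φ at each world:
  a (successors {a, c}): φ is false.
  b (successors {a, b, c}): φ is false.
  c (successors {a, b, c, d}): φ is false.
  d (successors {a, c, d, e}): φ is false.
  e (successors {d, e}): φ is false.
Detail at a (counterexample):
  At a: not Dia Dia (r and q) is true, so not not Dia Dia (r and q) is false.
    At a: Dia Dia (r and q) is false, so not Dia Dia (r and q) is true.
      At a: Dia Dia (r and q) requires Dia (r and q) at some successor in {a, c}.
        At a: Dia (r and q) is false.
        At c: Dia (r and q) is false.
      So Dia Dia (r and q) is false at a.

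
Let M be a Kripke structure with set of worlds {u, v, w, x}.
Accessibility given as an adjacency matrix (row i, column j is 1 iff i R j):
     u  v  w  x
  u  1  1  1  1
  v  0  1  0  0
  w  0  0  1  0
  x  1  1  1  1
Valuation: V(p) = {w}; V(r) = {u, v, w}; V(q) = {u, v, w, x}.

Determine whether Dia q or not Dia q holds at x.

At x: Dia q is true, not Dia q is false, so Dia q or not Dia q is true.
  At x: Dia q requires q at some successor in {u, v, w, x}.
    q holds at u, so Dia q is true at x.
  At x: Dia q is true, so not Dia q is false.
    At x: Dia q requires q at some successor in {u, v, w, x}.
      q holds at u, so Dia q is true at x.

Yes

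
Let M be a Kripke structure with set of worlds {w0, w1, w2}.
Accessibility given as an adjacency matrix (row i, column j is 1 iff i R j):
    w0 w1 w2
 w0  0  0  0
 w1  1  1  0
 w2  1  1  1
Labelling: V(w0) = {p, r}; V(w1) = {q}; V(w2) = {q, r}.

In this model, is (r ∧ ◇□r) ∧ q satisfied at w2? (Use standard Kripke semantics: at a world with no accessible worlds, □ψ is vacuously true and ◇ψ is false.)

Yes

At w2: r ∧ ◇□r is true, q is true, so (r ∧ ◇□r) ∧ q is true.
  At w2: r is true, ◇□r is true, so r ∧ ◇□r is true.
    At w2: ◇□r requires □r at some successor in {w0, w1, w2}.
      □r holds at w0, so ◇□r is true at w2.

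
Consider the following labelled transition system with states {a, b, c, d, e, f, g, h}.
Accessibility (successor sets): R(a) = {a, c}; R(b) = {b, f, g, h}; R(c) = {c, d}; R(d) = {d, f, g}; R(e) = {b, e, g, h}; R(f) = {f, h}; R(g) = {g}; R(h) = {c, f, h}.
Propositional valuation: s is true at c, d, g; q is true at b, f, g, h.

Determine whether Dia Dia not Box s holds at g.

At g: Dia Dia not Box s requires Dia not Box s at some successor in {g}.
  At g: Dia not Box s is false.
So Dia Dia not Box s is false at g.

No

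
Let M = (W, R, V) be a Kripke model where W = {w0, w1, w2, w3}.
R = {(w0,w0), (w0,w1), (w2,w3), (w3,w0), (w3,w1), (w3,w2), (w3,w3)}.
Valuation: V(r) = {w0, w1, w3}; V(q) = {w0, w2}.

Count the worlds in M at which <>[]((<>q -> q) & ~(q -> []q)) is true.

2

Let φ = <>[]((<>q -> q) & ~(q -> []q)). Evaluate φ at each world:
  w0 (successors {w0, w1}): φ is true.
  w1 (successors ∅): φ is false.
  w2 (successors {w3}): φ is false.
  w3 (successors {w0, w1, w2, w3}): φ is true.
For instance, at w0:
  At w0: <>[]((<>q -> q) & ~(q -> []q)) requires []((<>q -> q) & ~(q -> []q)) at some successor in {w0, w1}.
    []((<>q -> q) & ~(q -> []q)) holds at w1, so <>[]((<>q -> q) & ~(q -> []q)) is true at w0.
      At w1: no accessible worlds, so []((<>q -> q) & ~(q -> []q)) holds vacuously.
Satisfying worlds: {w0, w3}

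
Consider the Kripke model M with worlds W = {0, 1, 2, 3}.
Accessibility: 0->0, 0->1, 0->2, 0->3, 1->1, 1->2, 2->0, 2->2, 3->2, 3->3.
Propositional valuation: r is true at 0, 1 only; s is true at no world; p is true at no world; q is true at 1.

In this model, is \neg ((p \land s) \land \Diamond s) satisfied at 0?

Recall that \Diamond ψ holds at a world iff ψ holds at some accessible world.
At 0: (p \land s) \land \Diamond s is false, so \neg ((p \land s) \land \Diamond s) is true.
  At 0: p \land s is false, \Diamond s is false, so (p \land s) \land \Diamond s is false.
    At 0: \Diamond s requires s at some successor in {0, 1, 2, 3}.
      At 0: s is false.
      At 1: s is false.
      At 2: s is false.
      At 3: s is false.
    So \Diamond s is false at 0.

Yes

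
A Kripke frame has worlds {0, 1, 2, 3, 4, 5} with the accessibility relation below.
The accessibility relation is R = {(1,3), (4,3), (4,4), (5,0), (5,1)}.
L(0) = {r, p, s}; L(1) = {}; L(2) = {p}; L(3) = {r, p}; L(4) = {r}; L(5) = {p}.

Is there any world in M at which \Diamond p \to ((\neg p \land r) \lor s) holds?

Yes

Recall that \Diamond ψ holds at a world iff ψ holds at some accessible world.
Let φ = \Diamond p \to ((\neg p \land r) \lor s). Evaluate φ at each world:
  0 (successors ∅): φ is true.
  1 (successors {3}): φ is false.
  2 (successors ∅): φ is true.
  3 (successors ∅): φ is true.
  4 (successors {3, 4}): φ is true.
  5 (successors {0, 1}): φ is false.
Detail at 0 (witness):
  At 0: \Diamond p is false, (\neg p \land r) \lor s is true, so \Diamond p \to ((\neg p \land r) \lor s) is true.
    At 0: no accessible worlds, so \Diamond p is false.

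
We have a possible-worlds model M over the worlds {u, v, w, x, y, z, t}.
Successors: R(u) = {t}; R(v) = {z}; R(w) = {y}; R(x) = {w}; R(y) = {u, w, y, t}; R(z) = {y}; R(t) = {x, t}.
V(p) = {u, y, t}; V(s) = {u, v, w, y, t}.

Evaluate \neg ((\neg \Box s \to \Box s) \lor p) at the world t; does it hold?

Recall that \Box ψ holds at a world iff ψ holds at every accessible world, and \Diamond ψ holds iff ψ holds at some accessible world.
At t: (\neg \Box s \to \Box s) \lor p is true, so \neg ((\neg \Box s \to \Box s) \lor p) is false.
  At t: \neg \Box s \to \Box s is false, p is true, so (\neg \Box s \to \Box s) \lor p is true.
    At t: \neg \Box s is true, \Box s is false, so \neg \Box s \to \Box s is false.
      At t: \Box s is false, so \neg \Box s is true.
      At t: \Box s requires s at every successor {x, t}.
        s fails at x, so \Box s is false at t.

No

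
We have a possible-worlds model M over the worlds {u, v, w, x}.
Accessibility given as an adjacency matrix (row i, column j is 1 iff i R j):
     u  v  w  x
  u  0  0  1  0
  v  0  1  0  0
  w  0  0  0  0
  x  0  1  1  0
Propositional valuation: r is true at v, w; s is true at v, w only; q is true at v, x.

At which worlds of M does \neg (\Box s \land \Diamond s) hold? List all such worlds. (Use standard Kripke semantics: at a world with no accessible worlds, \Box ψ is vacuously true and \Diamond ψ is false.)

Let φ = \neg (\Box s \land \Diamond s). Evaluate φ at each world:
  u (successors {w}): φ is false.
  v (successors {v}): φ is false.
  w (successors ∅): φ is true.
  x (successors {v, w}): φ is false.
For instance, at v:
  At v: \Box s \land \Diamond s is true, so \neg (\Box s \land \Diamond s) is false.
    At v: \Box s is true, \Diamond s is true, so \Box s \land \Diamond s is true.
      At v: \Box s requires s at every successor {v}.
        At v: s is true.
      So \Box s is true at v.
      At v: \Diamond s requires s at some successor in {v}.
        s holds at v, so \Diamond s is true at v.
Satisfying worlds: {w}

w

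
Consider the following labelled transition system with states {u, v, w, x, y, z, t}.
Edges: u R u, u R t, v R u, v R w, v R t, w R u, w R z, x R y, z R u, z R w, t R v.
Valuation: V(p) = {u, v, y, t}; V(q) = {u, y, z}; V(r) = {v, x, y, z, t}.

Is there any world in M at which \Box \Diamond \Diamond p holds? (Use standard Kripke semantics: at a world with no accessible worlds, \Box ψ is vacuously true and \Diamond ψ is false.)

Let φ = \Box \Diamond \Diamond p. Evaluate φ at each world:
  u (successors {u, t}): φ is true.
  v (successors {u, w, t}): φ is true.
  w (successors {u, z}): φ is true.
  x (successors {y}): φ is false.
  y (successors ∅): φ is true.
  z (successors {u, w}): φ is true.
  t (successors {v}): φ is true.
Detail at u (witness):
  At u: \Box \Diamond \Diamond p requires \Diamond \Diamond p at every successor {u, t}.
      At u: \Diamond \Diamond p requires \Diamond p at some successor in {u, t}.
        \Diamond p holds at u, so \Diamond \Diamond p is true at u.
      At t: \Diamond \Diamond p requires \Diamond p at some successor in {v}.
        \Diamond p holds at v, so \Diamond \Diamond p is true at t.
  So \Box \Diamond \Diamond p is true at u.

Yes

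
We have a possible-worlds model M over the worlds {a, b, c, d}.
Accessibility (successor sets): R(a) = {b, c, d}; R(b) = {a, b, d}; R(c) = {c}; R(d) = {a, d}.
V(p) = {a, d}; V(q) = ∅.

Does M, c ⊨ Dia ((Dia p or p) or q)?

Recall that Dia ψ holds at a world iff ψ holds at some accessible world.
At c: Dia ((Dia p or p) or q) requires (Dia p or p) or q at some successor in {c}.
  At c: (Dia p or p) or q is false.
So Dia ((Dia p or p) or q) is false at c.

No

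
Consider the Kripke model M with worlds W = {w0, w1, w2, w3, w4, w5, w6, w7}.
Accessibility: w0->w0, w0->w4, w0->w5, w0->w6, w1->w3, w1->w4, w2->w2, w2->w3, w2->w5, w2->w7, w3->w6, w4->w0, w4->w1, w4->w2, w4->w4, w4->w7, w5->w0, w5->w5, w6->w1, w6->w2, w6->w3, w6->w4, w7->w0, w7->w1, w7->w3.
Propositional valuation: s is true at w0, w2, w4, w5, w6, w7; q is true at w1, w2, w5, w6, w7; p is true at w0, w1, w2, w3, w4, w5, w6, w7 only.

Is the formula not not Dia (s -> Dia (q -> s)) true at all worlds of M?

Yes

Let φ = not not Dia (s -> Dia (q -> s)). Evaluate φ at each world:
  w0 (successors {w0, w4, w5, w6}): φ is true.
  w1 (successors {w3, w4}): φ is true.
  w2 (successors {w2, w3, w5, w7}): φ is true.
  w3 (successors {w6}): φ is true.
  w4 (successors {w0, w1, w2, w4, w7}): φ is true.
  w5 (successors {w0, w5}): φ is true.
  w6 (successors {w1, w2, w3, w4}): φ is true.
  w7 (successors {w0, w1, w3}): φ is true.
For instance, at w3:
  At w3: not Dia (s -> Dia (q -> s)) is false, so not not Dia (s -> Dia (q -> s)) is true.
    At w3: Dia (s -> Dia (q -> s)) is true, so not Dia (s -> Dia (q -> s)) is false.
      At w3: Dia (s -> Dia (q -> s)) requires s -> Dia (q -> s) at some successor in {w6}.
        s -> Dia (q -> s) holds at w6, so Dia (s -> Dia (q -> s)) is true at w3.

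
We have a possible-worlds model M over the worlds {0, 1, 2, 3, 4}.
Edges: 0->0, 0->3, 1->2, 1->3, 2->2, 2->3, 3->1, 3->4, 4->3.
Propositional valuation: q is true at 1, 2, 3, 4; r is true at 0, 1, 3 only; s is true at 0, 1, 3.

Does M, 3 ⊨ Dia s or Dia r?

Yes

At 3: Dia s is true, Dia r is true, so Dia s or Dia r is true.
  At 3: Dia s requires s at some successor in {1, 4}.
    s holds at 1, so Dia s is true at 3.
  At 3: Dia r requires r at some successor in {1, 4}.
    r holds at 1, so Dia r is true at 3.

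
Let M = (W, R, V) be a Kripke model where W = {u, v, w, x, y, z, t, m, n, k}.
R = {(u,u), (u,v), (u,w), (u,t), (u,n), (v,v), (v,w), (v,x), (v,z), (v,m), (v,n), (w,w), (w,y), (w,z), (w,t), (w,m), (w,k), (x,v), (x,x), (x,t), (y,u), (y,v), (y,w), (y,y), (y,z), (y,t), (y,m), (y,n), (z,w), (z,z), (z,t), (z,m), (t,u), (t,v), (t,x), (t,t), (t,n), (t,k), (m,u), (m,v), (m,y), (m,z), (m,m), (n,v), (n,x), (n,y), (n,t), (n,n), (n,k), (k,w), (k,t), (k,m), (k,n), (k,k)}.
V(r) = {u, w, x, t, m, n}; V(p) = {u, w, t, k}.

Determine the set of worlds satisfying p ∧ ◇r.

Let φ = p ∧ ◇r. Evaluate φ at each world:
  u (successors {u, v, w, t, n}): φ is true.
  v (successors {v, w, x, z, m, n}): φ is false.
  w (successors {w, y, z, t, m, k}): φ is true.
  x (successors {v, x, t}): φ is false.
  y (successors {u, v, w, y, z, t, m, n}): φ is false.
  z (successors {w, z, t, m}): φ is false.
  t (successors {u, v, x, t, n, k}): φ is true.
  m (successors {u, v, y, z, m}): φ is false.
  n (successors {v, x, y, t, n, k}): φ is false.
  k (successors {w, t, m, n, k}): φ is true.
For instance, at z:
  At z: p is false, ◇r is true, so p ∧ ◇r is false.
    At z: ◇r requires r at some successor in {w, z, t, m}.
      r holds at w, so ◇r is true at z.
Satisfying worlds: {u, w, t, k}

u, w, t, k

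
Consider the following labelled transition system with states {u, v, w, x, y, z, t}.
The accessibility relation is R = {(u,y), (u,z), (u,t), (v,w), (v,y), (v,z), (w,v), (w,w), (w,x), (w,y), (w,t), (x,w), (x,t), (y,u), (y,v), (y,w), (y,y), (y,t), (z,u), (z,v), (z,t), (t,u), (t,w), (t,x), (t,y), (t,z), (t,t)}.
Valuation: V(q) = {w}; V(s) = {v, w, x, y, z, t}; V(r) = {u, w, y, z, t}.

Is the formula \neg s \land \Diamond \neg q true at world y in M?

At y: \neg s is false, \Diamond \neg q is true, so \neg s \land \Diamond \neg q is false.
  At y: \Diamond \neg q requires \neg q at some successor in {u, v, w, y, t}.
    \neg q holds at u, so \Diamond \neg q is true at y.

No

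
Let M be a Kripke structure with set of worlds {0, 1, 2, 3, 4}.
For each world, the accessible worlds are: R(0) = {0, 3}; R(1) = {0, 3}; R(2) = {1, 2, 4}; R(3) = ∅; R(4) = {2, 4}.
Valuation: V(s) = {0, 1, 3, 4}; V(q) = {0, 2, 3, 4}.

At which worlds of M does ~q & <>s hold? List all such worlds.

Recall that <>ψ holds at a world iff ψ holds at some accessible world.
Let φ = ~q & <>s. Evaluate φ at each world:
  0 (successors {0, 3}): φ is false.
  1 (successors {0, 3}): φ is true.
  2 (successors {1, 2, 4}): φ is false.
  3 (successors ∅): φ is false.
  4 (successors {2, 4}): φ is false.
For instance, at 4:
  At 4: ~q is false, <>s is true, so ~q & <>s is false.
    At 4: <>s requires s at some successor in {2, 4}.
      s holds at 4, so <>s is true at 4.
Satisfying worlds: {1}

1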